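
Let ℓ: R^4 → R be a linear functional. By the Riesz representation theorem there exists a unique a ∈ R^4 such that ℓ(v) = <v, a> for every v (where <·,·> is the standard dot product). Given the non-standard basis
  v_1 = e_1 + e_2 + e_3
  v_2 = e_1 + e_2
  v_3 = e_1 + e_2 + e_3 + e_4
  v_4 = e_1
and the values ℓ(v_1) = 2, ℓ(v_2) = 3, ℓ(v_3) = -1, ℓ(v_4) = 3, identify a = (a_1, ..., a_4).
a = (3, 0, -1, -3)

Write a = (a_1, ..., a_4) in the standard basis. For each basis vector v_i, ℓ(v_i) = <v_i, a> is a linear equation in the a_j's. Collect the n equations into a matrix system V a = ℓ, where row i of V is v_i (expressed in the standard basis). Since V is invertible (lower-triangular with 1s on the diagonal, up to permutation), solve by back-substitution:
  V =
[[1, 1, 1, 0],
 [1, 1, 0, 0],
 [1, 1, 1, 1],
 [1, 0, 0, 0]]
  V a = (2, 3, -1, 3)
Solving gives a = (3, 0, -1, -3).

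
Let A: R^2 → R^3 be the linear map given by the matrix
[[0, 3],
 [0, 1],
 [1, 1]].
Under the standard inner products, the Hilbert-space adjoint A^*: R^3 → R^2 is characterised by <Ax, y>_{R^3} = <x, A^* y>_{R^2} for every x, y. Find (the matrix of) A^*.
A^* = A^T =
[[0, 0, 1],
 [3, 1, 1]]

For real matrices with standard dot products, the defining identity <Ax, y> = <x, A^* y> gives (Ax)^T y = x^T (A^*) y, i.e. x^T A^T y = x^T (A^*) y. Since this holds for all x, y, we must have A^* = A^T. Therefore
A^* =
[[0, 0, 1],
 [3, 1, 1]].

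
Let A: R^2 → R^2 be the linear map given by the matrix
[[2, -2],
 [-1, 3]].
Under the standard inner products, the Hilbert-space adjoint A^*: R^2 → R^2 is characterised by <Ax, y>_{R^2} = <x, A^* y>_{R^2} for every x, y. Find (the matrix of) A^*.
A^* = A^T =
[[2, -1],
 [-2, 3]]

For real matrices with standard dot products, the defining identity <Ax, y> = <x, A^* y> gives (Ax)^T y = x^T (A^*) y, i.e. x^T A^T y = x^T (A^*) y. Since this holds for all x, y, we must have A^* = A^T. Therefore
A^* =
[[2, -1],
 [-2, 3]].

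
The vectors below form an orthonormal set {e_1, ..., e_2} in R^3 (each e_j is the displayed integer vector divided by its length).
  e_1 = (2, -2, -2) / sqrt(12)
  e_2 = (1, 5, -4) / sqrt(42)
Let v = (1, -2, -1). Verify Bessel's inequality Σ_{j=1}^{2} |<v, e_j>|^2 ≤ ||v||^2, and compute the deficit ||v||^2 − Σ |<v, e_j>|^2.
Σ |<v, e_j>|^2 = 83/14; ||v||^2 = 6; deficit = 1/14

Write each e_j = u_j / sqrt(<u_j, u_j>) where u_j is the displayed integer vector. Then <v, e_j> = <v, u_j> / sqrt(<u_j, u_j>), so |<v, e_j>|^2 = <v, u_j>^2 / <u_j, u_j>.
Coefficients: <v, e_1> = 8/sqrt(12), <v, e_2> = -5/sqrt(42).
Square and sum: Σ |<v, e_j>|^2 = 83/14.
Compute ||v||^2 = v·v = 6.
Deficit = 6 − 83/14 = 1/14 ≥ 0, confirming Bessel's inequality. (The deficit equals ||v − Σ <v,e_j> e_j||^2, the squared distance from v to span{e_j}.)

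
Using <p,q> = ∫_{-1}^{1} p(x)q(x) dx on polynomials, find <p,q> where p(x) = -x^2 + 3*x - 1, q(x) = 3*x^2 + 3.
<p,q> = -56/5

Expand the product: p(x)·q(x) = -3*x^4 + 9*x^3 - 6*x^2 + 9*x - 3.
∫_{-1}^{1} of each monomial x^k gives [2/(k+1) if k even, 0 if k odd]. Integrating term-by-term (or equivalently evaluating the antiderivative F(x) = -3*x^5/5 + 9*x^4/4 - 2*x^3 + 9*x^2/2 - 3*x at the endpoints):
  F(1) − F(−1) = 23/20 − (247/20) = -56/5.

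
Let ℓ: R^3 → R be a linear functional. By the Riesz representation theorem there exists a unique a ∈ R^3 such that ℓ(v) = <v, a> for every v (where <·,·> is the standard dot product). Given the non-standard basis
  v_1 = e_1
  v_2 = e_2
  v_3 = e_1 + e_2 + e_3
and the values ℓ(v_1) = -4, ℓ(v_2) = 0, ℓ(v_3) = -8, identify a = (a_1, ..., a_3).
a = (-4, 0, -4)

Write a = (a_1, ..., a_3) in the standard basis. For each basis vector v_i, ℓ(v_i) = <v_i, a> is a linear equation in the a_j's. Collect the n equations into a matrix system V a = ℓ, where row i of V is v_i (expressed in the standard basis). Since V is invertible (lower-triangular with 1s on the diagonal, up to permutation), solve by back-substitution:
  V =
[[1, 0, 0],
 [0, 1, 0],
 [1, 1, 1]]
  V a = (-4, 0, -8)
Solving gives a = (-4, 0, -4).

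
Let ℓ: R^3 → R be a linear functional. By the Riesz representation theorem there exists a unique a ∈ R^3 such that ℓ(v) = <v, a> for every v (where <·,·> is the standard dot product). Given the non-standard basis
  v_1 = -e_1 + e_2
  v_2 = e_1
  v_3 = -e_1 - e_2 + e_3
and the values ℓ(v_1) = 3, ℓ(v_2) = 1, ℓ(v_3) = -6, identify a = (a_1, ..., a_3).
a = (1, 4, -1)

Write a = (a_1, ..., a_3) in the standard basis. For each basis vector v_i, ℓ(v_i) = <v_i, a> is a linear equation in the a_j's. Collect the n equations into a matrix system V a = ℓ, where row i of V is v_i (expressed in the standard basis). Since V is invertible (lower-triangular with 1s on the diagonal, up to permutation), solve by back-substitution:
  V =
[[-1, 1, 0],
 [1, 0, 0],
 [-1, -1, 1]]
  V a = (3, 1, -6)
Solving gives a = (1, 4, -1).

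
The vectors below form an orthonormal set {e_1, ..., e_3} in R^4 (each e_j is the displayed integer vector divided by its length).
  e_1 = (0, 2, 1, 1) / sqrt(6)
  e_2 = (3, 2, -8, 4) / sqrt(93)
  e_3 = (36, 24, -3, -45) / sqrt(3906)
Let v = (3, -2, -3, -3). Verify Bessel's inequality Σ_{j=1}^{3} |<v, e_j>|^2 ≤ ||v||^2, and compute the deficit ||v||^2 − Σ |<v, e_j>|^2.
Σ |<v, e_j>|^2 = 213/7; ||v||^2 = 31; deficit = 4/7

Write each e_j = u_j / sqrt(<u_j, u_j>) where u_j is the displayed integer vector. Then <v, e_j> = <v, u_j> / sqrt(<u_j, u_j>), so |<v, e_j>|^2 = <v, u_j>^2 / <u_j, u_j>.
Coefficients: <v, e_1> = -10/sqrt(6), <v, e_2> = 17/sqrt(93), <v, e_3> = 204/sqrt(3906).
Square and sum: Σ |<v, e_j>|^2 = 213/7.
Compute ||v||^2 = v·v = 31.
Deficit = 31 − 213/7 = 4/7 ≥ 0, confirming Bessel's inequality. (The deficit equals ||v − Σ <v,e_j> e_j||^2, the squared distance from v to span{e_j}.)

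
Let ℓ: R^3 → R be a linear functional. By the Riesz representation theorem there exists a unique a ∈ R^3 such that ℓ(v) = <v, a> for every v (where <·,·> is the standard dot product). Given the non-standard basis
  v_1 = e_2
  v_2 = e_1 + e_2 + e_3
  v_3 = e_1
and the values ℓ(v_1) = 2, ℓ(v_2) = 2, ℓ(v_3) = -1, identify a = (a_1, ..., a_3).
a = (-1, 2, 1)

Write a = (a_1, ..., a_3) in the standard basis. For each basis vector v_i, ℓ(v_i) = <v_i, a> is a linear equation in the a_j's. Collect the n equations into a matrix system V a = ℓ, where row i of V is v_i (expressed in the standard basis). Since V is invertible (lower-triangular with 1s on the diagonal, up to permutation), solve by back-substitution:
  V =
[[0, 1, 0],
 [1, 1, 1],
 [1, 0, 0]]
  V a = (2, 2, -1)
Solving gives a = (-1, 2, 1).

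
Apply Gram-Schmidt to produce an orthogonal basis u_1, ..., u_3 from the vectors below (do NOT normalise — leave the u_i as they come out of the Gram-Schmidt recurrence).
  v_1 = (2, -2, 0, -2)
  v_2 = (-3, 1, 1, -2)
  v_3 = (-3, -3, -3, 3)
Orthogonal basis:
  u_1 = (2, -2, 0, -2)
  u_2 = (-7/3, 1/3, 1, -8/3)
  u_3 = (-117/41, -159/41, -108/41, 42/41)

Apply the Gram-Schmidt recurrence
  u_1 = v_1
  u_i = v_i − Σ_{j<i} ((v_i · u_j) / (u_j · u_j)) · u_j.

Step by step this gives:
  u_1 = (2, -2, 0, -2)
  u_2 = (-7/3, 1/3, 1, -8/3)
  u_3 = (-117/41, -159/41, -108/41, 42/41)

Orthogonality check:
  u_2 · u_1 = 0 (should be 0)
  u_3 · u_1 = 0 (should be 0)
  u_3 · u_2 = 0 (should be 0)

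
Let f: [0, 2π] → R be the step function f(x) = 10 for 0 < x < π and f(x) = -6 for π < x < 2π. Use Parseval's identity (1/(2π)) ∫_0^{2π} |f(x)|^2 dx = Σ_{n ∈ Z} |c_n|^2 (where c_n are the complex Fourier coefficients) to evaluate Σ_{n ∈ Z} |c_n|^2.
Σ |c_n|^2 = 68

Parseval equates the L^2 energy of f (normalised by 1/(2π)) with the ℓ^2 sum of its Fourier coefficients: (1/(2π)) ∫_0^{2π} |f|^2 = Σ |c_n|^2.
Compute the left side: (1/(2π)) [∫_0^π 10^2 dx + ∫_π^{2π} (-6)^2 dx] = (1/(2π)) · (100π + 36π) = (100 + 36)/2 = 68.
So Σ_{n ∈ Z} |c_n|^2 = 68.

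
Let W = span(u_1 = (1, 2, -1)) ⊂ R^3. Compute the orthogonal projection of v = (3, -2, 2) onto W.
proj_W(v) = (-1/2, -1, 1/2)

Set up U = [u_1 | ... | u_1] ∈ R^(3×1). The projector onto W = col(U) is P = U (U^T U)^(-1) U^T.
Compute U^T U =
  [6],
and U^T v = (-3).
Solve U^T U · c = U^T v for the coefficients: c = (-1/2). The projection is proj_W(v) = U c.
Check: (v - proj_W(v)) · u_1 = 0  (should be 0).
Result: proj_W(v) = (-1/2, -1, 1/2).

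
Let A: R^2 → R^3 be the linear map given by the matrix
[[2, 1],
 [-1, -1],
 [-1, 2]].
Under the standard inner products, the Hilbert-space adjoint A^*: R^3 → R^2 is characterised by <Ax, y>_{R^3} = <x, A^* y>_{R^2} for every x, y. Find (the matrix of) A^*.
A^* = A^T =
[[2, -1, -1],
 [1, -1, 2]]

For real matrices with standard dot products, the defining identity <Ax, y> = <x, A^* y> gives (Ax)^T y = x^T (A^*) y, i.e. x^T A^T y = x^T (A^*) y. Since this holds for all x, y, we must have A^* = A^T. Therefore
A^* =
[[2, -1, -1],
 [1, -1, 2]].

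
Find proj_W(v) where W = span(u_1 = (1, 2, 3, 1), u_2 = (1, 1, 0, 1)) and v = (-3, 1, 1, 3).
proj_W(v) = (6/29, 17/29, 33/29, 6/29)

Set up U = [u_1 | ... | u_2] ∈ R^(4×2). The projector onto W = col(U) is P = U (U^T U)^(-1) U^T.
Compute U^T U =
  [15, 4]
  [4, 3],
and U^T v = (5, 1).
Solve U^T U · c = U^T v for the coefficients: c = (11/29, -5/29). The projection is proj_W(v) = U c.
Check: (v - proj_W(v)) · u_1 = 0  (should be 0).
Check: (v - proj_W(v)) · u_2 = 0  (should be 0).
Result: proj_W(v) = (6/29, 17/29, 33/29, 6/29).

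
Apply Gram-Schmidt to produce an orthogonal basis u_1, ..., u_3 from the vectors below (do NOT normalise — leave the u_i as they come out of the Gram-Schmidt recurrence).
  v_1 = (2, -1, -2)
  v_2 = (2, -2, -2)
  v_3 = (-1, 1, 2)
Orthogonal basis:
  u_1 = (2, -1, -2)
  u_2 = (-2/9, -8/9, 2/9)
  u_3 = (1/2, 0, 1/2)

Apply the Gram-Schmidt recurrence
  u_1 = v_1
  u_i = v_i − Σ_{j<i} ((v_i · u_j) / (u_j · u_j)) · u_j.

Step by step this gives:
  u_1 = (2, -1, -2)
  u_2 = (-2/9, -8/9, 2/9)
  u_3 = (1/2, 0, 1/2)

Orthogonality check:
  u_2 · u_1 = 0 (should be 0)
  u_3 · u_1 = 0 (should be 0)
  u_3 · u_2 = 0 (should be 0)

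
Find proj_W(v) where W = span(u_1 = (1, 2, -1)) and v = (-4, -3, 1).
proj_W(v) = (-11/6, -11/3, 11/6)

Set up U = [u_1 | ... | u_1] ∈ R^(3×1). The projector onto W = col(U) is P = U (U^T U)^(-1) U^T.
Compute U^T U =
  [6],
and U^T v = (-11).
Solve U^T U · c = U^T v for the coefficients: c = (-11/6). The projection is proj_W(v) = U c.
Check: (v - proj_W(v)) · u_1 = 0  (should be 0).
Result: proj_W(v) = (-11/6, -11/3, 11/6).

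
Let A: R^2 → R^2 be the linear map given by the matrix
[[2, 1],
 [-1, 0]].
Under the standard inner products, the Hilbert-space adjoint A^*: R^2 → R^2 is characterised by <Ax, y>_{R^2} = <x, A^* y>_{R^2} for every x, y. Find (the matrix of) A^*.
A^* = A^T =
[[2, -1],
 [1, 0]]

For real matrices with standard dot products, the defining identity <Ax, y> = <x, A^* y> gives (Ax)^T y = x^T (A^*) y, i.e. x^T A^T y = x^T (A^*) y. Since this holds for all x, y, we must have A^* = A^T. Therefore
A^* =
[[2, -1],
 [1, 0]].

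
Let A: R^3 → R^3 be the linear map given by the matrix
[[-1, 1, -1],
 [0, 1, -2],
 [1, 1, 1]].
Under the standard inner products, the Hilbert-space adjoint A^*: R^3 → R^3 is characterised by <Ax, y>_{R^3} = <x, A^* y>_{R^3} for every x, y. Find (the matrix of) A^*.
A^* = A^T =
[[-1, 0, 1],
 [1, 1, 1],
 [-1, -2, 1]]

For real matrices with standard dot products, the defining identity <Ax, y> = <x, A^* y> gives (Ax)^T y = x^T (A^*) y, i.e. x^T A^T y = x^T (A^*) y. Since this holds for all x, y, we must have A^* = A^T. Therefore
A^* =
[[-1, 0, 1],
 [1, 1, 1],
 [-1, -2, 1]].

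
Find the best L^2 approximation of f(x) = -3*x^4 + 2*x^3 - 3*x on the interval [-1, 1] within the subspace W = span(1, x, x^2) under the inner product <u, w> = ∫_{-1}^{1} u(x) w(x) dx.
g(x) = -18*x^2/7 - 9*x/5 + 9/35

The best approximation g ∈ W is the orthogonal projection of f onto W. Writing g = a_0 + a_1 x + a_2 x^2, the coefficients solve the normal equations G · a = b where
  G_{ij} = <φ_i, φ_j> and b_i = <f, φ_i>, with φ_0 = 1, φ_1 = x, φ_2 = x^2.
G =
  [2, 0, 2/3]
  [0, 2/3, 0]
  [2/3, 0, 2/5],
b = (-6/5, -6/5, -6/7).
Solving gives a_0 = 9/35, a_1 = -9/5, a_2 = -18/7, so
  g(x) = -18*x^2/7 - 9*x/5 + 9/35.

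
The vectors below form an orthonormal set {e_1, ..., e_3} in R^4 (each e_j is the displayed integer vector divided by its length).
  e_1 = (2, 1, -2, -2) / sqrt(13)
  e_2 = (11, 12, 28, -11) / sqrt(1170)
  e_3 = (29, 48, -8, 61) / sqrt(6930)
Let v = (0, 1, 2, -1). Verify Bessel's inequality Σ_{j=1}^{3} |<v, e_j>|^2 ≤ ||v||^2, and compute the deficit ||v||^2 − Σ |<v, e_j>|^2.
Σ |<v, e_j>|^2 = 426/77; ||v||^2 = 6; deficit = 36/77

Write each e_j = u_j / sqrt(<u_j, u_j>) where u_j is the displayed integer vector. Then <v, e_j> = <v, u_j> / sqrt(<u_j, u_j>), so |<v, e_j>|^2 = <v, u_j>^2 / <u_j, u_j>.
Coefficients: <v, e_1> = -1/sqrt(13), <v, e_2> = 79/sqrt(1170), <v, e_3> = -29/sqrt(6930).
Square and sum: Σ |<v, e_j>|^2 = 426/77.
Compute ||v||^2 = v·v = 6.
Deficit = 6 − 426/77 = 36/77 ≥ 0, confirming Bessel's inequality. (The deficit equals ||v − Σ <v,e_j> e_j||^2, the squared distance from v to span{e_j}.)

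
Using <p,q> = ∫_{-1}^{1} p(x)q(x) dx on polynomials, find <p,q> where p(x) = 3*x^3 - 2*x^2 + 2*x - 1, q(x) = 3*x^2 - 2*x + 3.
<p,q> = -292/15

Expand the product: p(x)·q(x) = 9*x^5 - 12*x^4 + 19*x^3 - 13*x^2 + 8*x - 3.
∫_{-1}^{1} of each monomial x^k gives [2/(k+1) if k even, 0 if k odd]. Integrating term-by-term (or equivalently evaluating the antiderivative F(x) = 3*x^6/2 - 12*x^5/5 + 19*x^4/4 - 13*x^3/3 + 4*x^2 - 3*x at the endpoints):
  F(1) − F(−1) = 31/60 − (1199/60) = -292/15.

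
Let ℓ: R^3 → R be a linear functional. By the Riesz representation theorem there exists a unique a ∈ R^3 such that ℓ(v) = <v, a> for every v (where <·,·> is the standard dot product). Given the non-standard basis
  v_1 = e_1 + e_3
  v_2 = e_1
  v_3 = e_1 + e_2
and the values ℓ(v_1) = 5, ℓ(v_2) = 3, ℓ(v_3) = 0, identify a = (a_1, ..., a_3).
a = (3, -3, 2)

Write a = (a_1, ..., a_3) in the standard basis. For each basis vector v_i, ℓ(v_i) = <v_i, a> is a linear equation in the a_j's. Collect the n equations into a matrix system V a = ℓ, where row i of V is v_i (expressed in the standard basis). Since V is invertible (lower-triangular with 1s on the diagonal, up to permutation), solve by back-substitution:
  V =
[[1, 0, 1],
 [1, 0, 0],
 [1, 1, 0]]
  V a = (5, 3, 0)
Solving gives a = (3, -3, 2).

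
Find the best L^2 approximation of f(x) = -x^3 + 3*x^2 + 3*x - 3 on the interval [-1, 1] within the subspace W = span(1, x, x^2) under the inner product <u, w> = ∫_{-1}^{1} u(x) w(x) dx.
g(x) = 3*x^2 + 12*x/5 - 3

The best approximation g ∈ W is the orthogonal projection of f onto W. Writing g = a_0 + a_1 x + a_2 x^2, the coefficients solve the normal equations G · a = b where
  G_{ij} = <φ_i, φ_j> and b_i = <f, φ_i>, with φ_0 = 1, φ_1 = x, φ_2 = x^2.
G =
  [2, 0, 2/3]
  [0, 2/3, 0]
  [2/3, 0, 2/5],
b = (-4, 8/5, -4/5).
Solving gives a_0 = -3, a_1 = 12/5, a_2 = 3, so
  g(x) = 3*x^2 + 12*x/5 - 3.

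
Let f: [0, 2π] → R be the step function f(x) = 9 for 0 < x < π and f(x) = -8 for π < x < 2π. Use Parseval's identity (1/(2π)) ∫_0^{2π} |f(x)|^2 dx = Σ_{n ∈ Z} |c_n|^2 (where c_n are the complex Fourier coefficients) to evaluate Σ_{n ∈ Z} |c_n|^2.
Σ |c_n|^2 = 145/2

Parseval equates the L^2 energy of f (normalised by 1/(2π)) with the ℓ^2 sum of its Fourier coefficients: (1/(2π)) ∫_0^{2π} |f|^2 = Σ |c_n|^2.
Compute the left side: (1/(2π)) [∫_0^π 9^2 dx + ∫_π^{2π} (-8)^2 dx] = (1/(2π)) · (81π + 64π) = (81 + 64)/2 = 145/2.
So Σ_{n ∈ Z} |c_n|^2 = 145/2.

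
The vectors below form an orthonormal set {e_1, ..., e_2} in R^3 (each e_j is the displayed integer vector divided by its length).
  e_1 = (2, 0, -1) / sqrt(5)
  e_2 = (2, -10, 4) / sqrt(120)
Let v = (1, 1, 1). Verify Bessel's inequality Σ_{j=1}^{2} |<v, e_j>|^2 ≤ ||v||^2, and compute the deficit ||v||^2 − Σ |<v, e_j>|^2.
Σ |<v, e_j>|^2 = 1/3; ||v||^2 = 3; deficit = 8/3

Write each e_j = u_j / sqrt(<u_j, u_j>) where u_j is the displayed integer vector. Then <v, e_j> = <v, u_j> / sqrt(<u_j, u_j>), so |<v, e_j>|^2 = <v, u_j>^2 / <u_j, u_j>.
Coefficients: <v, e_1> = 1/sqrt(5), <v, e_2> = -4/sqrt(120).
Square and sum: Σ |<v, e_j>|^2 = 1/3.
Compute ||v||^2 = v·v = 3.
Deficit = 3 − 1/3 = 8/3 ≥ 0, confirming Bessel's inequality. (The deficit equals ||v − Σ <v,e_j> e_j||^2, the squared distance from v to span{e_j}.)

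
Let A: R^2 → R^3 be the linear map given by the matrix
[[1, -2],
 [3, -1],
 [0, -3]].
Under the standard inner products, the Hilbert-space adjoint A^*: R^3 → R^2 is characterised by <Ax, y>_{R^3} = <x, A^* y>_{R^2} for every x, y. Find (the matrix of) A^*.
A^* = A^T =
[[1, 3, 0],
 [-2, -1, -3]]

For real matrices with standard dot products, the defining identity <Ax, y> = <x, A^* y> gives (Ax)^T y = x^T (A^*) y, i.e. x^T A^T y = x^T (A^*) y. Since this holds for all x, y, we must have A^* = A^T. Therefore
A^* =
[[1, 3, 0],
 [-2, -1, -3]].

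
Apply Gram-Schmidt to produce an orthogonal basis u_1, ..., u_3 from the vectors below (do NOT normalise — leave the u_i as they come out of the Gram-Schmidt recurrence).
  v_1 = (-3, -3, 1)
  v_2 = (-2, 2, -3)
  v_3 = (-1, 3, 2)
Orthogonal basis:
  u_1 = (-3, -3, 1)
  u_2 = (-47/19, 29/19, -54/19)
  u_3 = (-224/157, 352/157, 384/157)

Apply the Gram-Schmidt recurrence
  u_1 = v_1
  u_i = v_i − Σ_{j<i} ((v_i · u_j) / (u_j · u_j)) · u_j.

Step by step this gives:
  u_1 = (-3, -3, 1)
  u_2 = (-47/19, 29/19, -54/19)
  u_3 = (-224/157, 352/157, 384/157)

Orthogonality check:
  u_2 · u_1 = 0 (should be 0)
  u_3 · u_1 = 0 (should be 0)
  u_3 · u_2 = 0 (should be 0)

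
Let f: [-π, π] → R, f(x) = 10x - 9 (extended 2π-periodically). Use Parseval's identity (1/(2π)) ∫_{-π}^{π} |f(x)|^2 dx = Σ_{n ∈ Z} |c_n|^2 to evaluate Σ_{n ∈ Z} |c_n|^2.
Σ |c_n|^2 = 100π^2/3 + 81

Expand and integrate term by term over [-π, π]:
  ∫ (10x)^2 dx = 100·(2π^3/3); ∫ 2·10·(-9)·x dx = 0 (odd integrand); ∫ (-9)^2 dx = 81·2π.
So (1/(2π)) ∫_{-π}^{π} (10x - 9)^2 dx = 100π^2/3 + 81 = 100π^2/3 + 81.
Parseval ⇒ Σ |c_n|^2 = 100π^2/3 + 81.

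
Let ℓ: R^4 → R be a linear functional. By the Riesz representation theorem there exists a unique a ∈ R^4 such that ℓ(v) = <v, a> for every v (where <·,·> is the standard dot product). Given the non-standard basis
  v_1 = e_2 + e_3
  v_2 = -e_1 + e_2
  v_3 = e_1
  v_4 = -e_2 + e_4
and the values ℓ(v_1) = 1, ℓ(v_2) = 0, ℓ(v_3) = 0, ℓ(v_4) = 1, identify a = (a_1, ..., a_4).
a = (0, 0, 1, 1)

Write a = (a_1, ..., a_4) in the standard basis. For each basis vector v_i, ℓ(v_i) = <v_i, a> is a linear equation in the a_j's. Collect the n equations into a matrix system V a = ℓ, where row i of V is v_i (expressed in the standard basis). Since V is invertible (lower-triangular with 1s on the diagonal, up to permutation), solve by back-substitution:
  V =
[[0, 1, 1, 0],
 [-1, 1, 0, 0],
 [1, 0, 0, 0],
 [0, -1, 0, 1]]
  V a = (1, 0, 0, 1)
Solving gives a = (0, 0, 1, 1).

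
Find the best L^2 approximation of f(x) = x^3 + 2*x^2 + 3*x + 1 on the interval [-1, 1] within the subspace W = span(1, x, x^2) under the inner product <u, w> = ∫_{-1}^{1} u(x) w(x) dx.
g(x) = 2*x^2 + 18*x/5 + 1

The best approximation g ∈ W is the orthogonal projection of f onto W. Writing g = a_0 + a_1 x + a_2 x^2, the coefficients solve the normal equations G · a = b where
  G_{ij} = <φ_i, φ_j> and b_i = <f, φ_i>, with φ_0 = 1, φ_1 = x, φ_2 = x^2.
G =
  [2, 0, 2/3]
  [0, 2/3, 0]
  [2/3, 0, 2/5],
b = (10/3, 12/5, 22/15).
Solving gives a_0 = 1, a_1 = 18/5, a_2 = 2, so
  g(x) = 2*x^2 + 18*x/5 + 1.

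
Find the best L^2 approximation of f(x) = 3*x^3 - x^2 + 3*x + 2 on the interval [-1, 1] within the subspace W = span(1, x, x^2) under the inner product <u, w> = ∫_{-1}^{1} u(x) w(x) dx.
g(x) = -x^2 + 24*x/5 + 2

The best approximation g ∈ W is the orthogonal projection of f onto W. Writing g = a_0 + a_1 x + a_2 x^2, the coefficients solve the normal equations G · a = b where
  G_{ij} = <φ_i, φ_j> and b_i = <f, φ_i>, with φ_0 = 1, φ_1 = x, φ_2 = x^2.
G =
  [2, 0, 2/3]
  [0, 2/3, 0]
  [2/3, 0, 2/5],
b = (10/3, 16/5, 14/15).
Solving gives a_0 = 2, a_1 = 24/5, a_2 = -1, so
  g(x) = -x^2 + 24*x/5 + 2.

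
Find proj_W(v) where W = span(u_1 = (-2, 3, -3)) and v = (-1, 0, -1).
proj_W(v) = (-5/11, 15/22, -15/22)

Set up U = [u_1 | ... | u_1] ∈ R^(3×1). The projector onto W = col(U) is P = U (U^T U)^(-1) U^T.
Compute U^T U =
  [22],
and U^T v = (5).
Solve U^T U · c = U^T v for the coefficients: c = (5/22). The projection is proj_W(v) = U c.
Check: (v - proj_W(v)) · u_1 = 0  (should be 0).
Result: proj_W(v) = (-5/11, 15/22, -15/22).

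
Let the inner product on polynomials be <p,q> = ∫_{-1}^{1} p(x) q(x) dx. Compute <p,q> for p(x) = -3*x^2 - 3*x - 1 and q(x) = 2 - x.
<p,q> = -6

Expand the product: p(x)·q(x) = 3*x^3 - 3*x^2 - 5*x - 2.
∫_{-1}^{1} of each monomial x^k gives [2/(k+1) if k even, 0 if k odd]. Integrating term-by-term (or equivalently evaluating the antiderivative F(x) = 3*x^4/4 - x^3 - 5*x^2/2 - 2*x at the endpoints):
  F(1) − F(−1) = -19/4 − (5/4) = -6.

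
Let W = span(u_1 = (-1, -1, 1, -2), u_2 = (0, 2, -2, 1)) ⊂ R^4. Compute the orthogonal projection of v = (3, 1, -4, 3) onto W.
proj_W(v) = (16/9, 62/27, -62/27, 103/27)

Set up U = [u_1 | ... | u_2] ∈ R^(4×2). The projector onto W = col(U) is P = U (U^T U)^(-1) U^T.
Compute U^T U =
  [7, -6]
  [-6, 9],
and U^T v = (-14, 13).
Solve U^T U · c = U^T v for the coefficients: c = (-16/9, 7/27). The projection is proj_W(v) = U c.
Check: (v - proj_W(v)) · u_1 = 0  (should be 0).
Check: (v - proj_W(v)) · u_2 = 0  (should be 0).
Result: proj_W(v) = (16/9, 62/27, -62/27, 103/27).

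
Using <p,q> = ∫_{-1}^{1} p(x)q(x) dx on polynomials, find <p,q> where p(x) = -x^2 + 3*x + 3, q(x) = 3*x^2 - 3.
<p,q> = -56/5

Expand the product: p(x)·q(x) = -3*x^4 + 9*x^3 + 12*x^2 - 9*x - 9.
∫_{-1}^{1} of each monomial x^k gives [2/(k+1) if k even, 0 if k odd]. Integrating term-by-term (or equivalently evaluating the antiderivative F(x) = -3*x^5/5 + 9*x^4/4 + 4*x^3 - 9*x^2/2 - 9*x at the endpoints):
  F(1) − F(−1) = -157/20 − (67/20) = -56/5.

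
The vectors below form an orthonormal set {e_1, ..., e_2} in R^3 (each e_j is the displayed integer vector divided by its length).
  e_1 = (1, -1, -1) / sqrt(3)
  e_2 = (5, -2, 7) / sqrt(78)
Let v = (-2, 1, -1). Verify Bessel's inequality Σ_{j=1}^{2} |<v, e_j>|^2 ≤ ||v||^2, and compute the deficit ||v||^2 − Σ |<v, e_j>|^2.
Σ |<v, e_j>|^2 = 155/26; ||v||^2 = 6; deficit = 1/26

Write each e_j = u_j / sqrt(<u_j, u_j>) where u_j is the displayed integer vector. Then <v, e_j> = <v, u_j> / sqrt(<u_j, u_j>), so |<v, e_j>|^2 = <v, u_j>^2 / <u_j, u_j>.
Coefficients: <v, e_1> = -2/sqrt(3), <v, e_2> = -19/sqrt(78).
Square and sum: Σ |<v, e_j>|^2 = 155/26.
Compute ||v||^2 = v·v = 6.
Deficit = 6 − 155/26 = 1/26 ≥ 0, confirming Bessel's inequality. (The deficit equals ||v − Σ <v,e_j> e_j||^2, the squared distance from v to span{e_j}.)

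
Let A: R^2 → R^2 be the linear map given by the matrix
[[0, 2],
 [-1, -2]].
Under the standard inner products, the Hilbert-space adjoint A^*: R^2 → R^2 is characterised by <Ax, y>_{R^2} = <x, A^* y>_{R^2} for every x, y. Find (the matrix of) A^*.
A^* = A^T =
[[0, -1],
 [2, -2]]

For real matrices with standard dot products, the defining identity <Ax, y> = <x, A^* y> gives (Ax)^T y = x^T (A^*) y, i.e. x^T A^T y = x^T (A^*) y. Since this holds for all x, y, we must have A^* = A^T. Therefore
A^* =
[[0, -1],
 [2, -2]].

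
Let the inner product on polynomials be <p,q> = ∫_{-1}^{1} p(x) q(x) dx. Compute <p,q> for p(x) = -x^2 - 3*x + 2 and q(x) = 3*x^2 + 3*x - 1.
<p,q> = -98/15

Expand the product: p(x)·q(x) = -3*x^4 - 12*x^3 - 2*x^2 + 9*x - 2.
∫_{-1}^{1} of each monomial x^k gives [2/(k+1) if k even, 0 if k odd]. Integrating term-by-term (or equivalently evaluating the antiderivative F(x) = -3*x^5/5 - 3*x^4 - 2*x^3/3 + 9*x^2/2 - 2*x at the endpoints):
  F(1) − F(−1) = -53/30 − (143/30) = -98/15.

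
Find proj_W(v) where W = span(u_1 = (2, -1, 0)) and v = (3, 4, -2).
proj_W(v) = (4/5, -2/5, 0)

Set up U = [u_1 | ... | u_1] ∈ R^(3×1). The projector onto W = col(U) is P = U (U^T U)^(-1) U^T.
Compute U^T U =
  [5],
and U^T v = (2).
Solve U^T U · c = U^T v for the coefficients: c = (2/5). The projection is proj_W(v) = U c.
Check: (v - proj_W(v)) · u_1 = 0  (should be 0).
Result: proj_W(v) = (4/5, -2/5, 0).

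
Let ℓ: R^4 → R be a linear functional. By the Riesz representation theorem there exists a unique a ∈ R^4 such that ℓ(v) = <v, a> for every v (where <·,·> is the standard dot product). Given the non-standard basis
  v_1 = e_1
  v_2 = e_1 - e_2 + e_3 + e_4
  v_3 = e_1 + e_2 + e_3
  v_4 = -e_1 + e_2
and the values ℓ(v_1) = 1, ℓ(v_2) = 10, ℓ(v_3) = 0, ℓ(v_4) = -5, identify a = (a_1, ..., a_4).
a = (1, -4, 3, 2)

Write a = (a_1, ..., a_4) in the standard basis. For each basis vector v_i, ℓ(v_i) = <v_i, a> is a linear equation in the a_j's. Collect the n equations into a matrix system V a = ℓ, where row i of V is v_i (expressed in the standard basis). Since V is invertible (lower-triangular with 1s on the diagonal, up to permutation), solve by back-substitution:
  V =
[[1, 0, 0, 0],
 [1, -1, 1, 1],
 [1, 1, 1, 0],
 [-1, 1, 0, 0]]
  V a = (1, 10, 0, -5)
Solving gives a = (1, -4, 3, 2).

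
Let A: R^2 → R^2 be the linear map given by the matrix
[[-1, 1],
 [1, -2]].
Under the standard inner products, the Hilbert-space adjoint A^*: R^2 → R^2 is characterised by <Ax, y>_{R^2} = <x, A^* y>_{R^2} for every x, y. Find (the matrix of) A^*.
A^* = A^T =
[[-1, 1],
 [1, -2]]

For real matrices with standard dot products, the defining identity <Ax, y> = <x, A^* y> gives (Ax)^T y = x^T (A^*) y, i.e. x^T A^T y = x^T (A^*) y. Since this holds for all x, y, we must have A^* = A^T. Therefore
A^* =
[[-1, 1],
 [1, -2]].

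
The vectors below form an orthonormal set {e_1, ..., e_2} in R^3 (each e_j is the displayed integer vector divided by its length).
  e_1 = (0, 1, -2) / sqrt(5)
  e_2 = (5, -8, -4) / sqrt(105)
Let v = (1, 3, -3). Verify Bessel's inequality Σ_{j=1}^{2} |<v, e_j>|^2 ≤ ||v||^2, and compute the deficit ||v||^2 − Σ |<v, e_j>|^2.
Σ |<v, e_j>|^2 = 50/3; ||v||^2 = 19; deficit = 7/3

Write each e_j = u_j / sqrt(<u_j, u_j>) where u_j is the displayed integer vector. Then <v, e_j> = <v, u_j> / sqrt(<u_j, u_j>), so |<v, e_j>|^2 = <v, u_j>^2 / <u_j, u_j>.
Coefficients: <v, e_1> = 9/sqrt(5), <v, e_2> = -7/sqrt(105).
Square and sum: Σ |<v, e_j>|^2 = 50/3.
Compute ||v||^2 = v·v = 19.
Deficit = 19 − 50/3 = 7/3 ≥ 0, confirming Bessel's inequality. (The deficit equals ||v − Σ <v,e_j> e_j||^2, the squared distance from v to span{e_j}.)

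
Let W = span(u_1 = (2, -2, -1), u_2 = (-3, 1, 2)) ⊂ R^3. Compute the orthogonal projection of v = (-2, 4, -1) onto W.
proj_W(v) = (-17/13, 55/13, -1/13)

Set up U = [u_1 | ... | u_2] ∈ R^(3×2). The projector onto W = col(U) is P = U (U^T U)^(-1) U^T.
Compute U^T U =
  [9, -10]
  [-10, 14],
and U^T v = (-11, 8).
Solve U^T U · c = U^T v for the coefficients: c = (-37/13, -19/13). The projection is proj_W(v) = U c.
Check: (v - proj_W(v)) · u_1 = 0  (should be 0).
Check: (v - proj_W(v)) · u_2 = 0  (should be 0).
Result: proj_W(v) = (-17/13, 55/13, -1/13).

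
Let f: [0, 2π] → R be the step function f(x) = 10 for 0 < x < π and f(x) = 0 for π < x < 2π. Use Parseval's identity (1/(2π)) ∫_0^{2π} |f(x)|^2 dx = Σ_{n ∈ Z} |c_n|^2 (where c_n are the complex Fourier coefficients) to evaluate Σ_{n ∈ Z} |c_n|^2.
Σ |c_n|^2 = 50

Parseval equates the L^2 energy of f (normalised by 1/(2π)) with the ℓ^2 sum of its Fourier coefficients: (1/(2π)) ∫_0^{2π} |f|^2 = Σ |c_n|^2.
Compute the left side: (1/(2π)) [∫_0^π 10^2 dx + ∫_π^{2π} 0^2 dx] = (1/(2π)) · (100π + 0π) = (100 + 0)/2 = 50.
So Σ_{n ∈ Z} |c_n|^2 = 50.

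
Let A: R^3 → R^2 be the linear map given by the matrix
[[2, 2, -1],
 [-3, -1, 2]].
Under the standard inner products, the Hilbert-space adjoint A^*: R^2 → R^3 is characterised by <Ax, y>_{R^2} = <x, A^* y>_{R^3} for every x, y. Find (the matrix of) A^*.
A^* = A^T =
[[2, -3],
 [2, -1],
 [-1, 2]]

For real matrices with standard dot products, the defining identity <Ax, y> = <x, A^* y> gives (Ax)^T y = x^T (A^*) y, i.e. x^T A^T y = x^T (A^*) y. Since this holds for all x, y, we must have A^* = A^T. Therefore
A^* =
[[2, -3],
 [2, -1],
 [-1, 2]].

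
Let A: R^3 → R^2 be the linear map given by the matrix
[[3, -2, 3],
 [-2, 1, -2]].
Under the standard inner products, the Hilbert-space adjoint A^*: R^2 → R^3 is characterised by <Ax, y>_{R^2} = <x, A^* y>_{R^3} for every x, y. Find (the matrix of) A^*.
A^* = A^T =
[[3, -2],
 [-2, 1],
 [3, -2]]

For real matrices with standard dot products, the defining identity <Ax, y> = <x, A^* y> gives (Ax)^T y = x^T (A^*) y, i.e. x^T A^T y = x^T (A^*) y. Since this holds for all x, y, we must have A^* = A^T. Therefore
A^* =
[[3, -2],
 [-2, 1],
 [3, -2]].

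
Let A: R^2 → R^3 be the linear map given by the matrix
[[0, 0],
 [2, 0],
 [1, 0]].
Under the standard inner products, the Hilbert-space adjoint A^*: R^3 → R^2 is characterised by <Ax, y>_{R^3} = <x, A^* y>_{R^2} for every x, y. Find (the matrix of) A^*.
A^* = A^T =
[[0, 2, 1],
 [0, 0, 0]]

For real matrices with standard dot products, the defining identity <Ax, y> = <x, A^* y> gives (Ax)^T y = x^T (A^*) y, i.e. x^T A^T y = x^T (A^*) y. Since this holds for all x, y, we must have A^* = A^T. Therefore
A^* =
[[0, 2, 1],
 [0, 0, 0]].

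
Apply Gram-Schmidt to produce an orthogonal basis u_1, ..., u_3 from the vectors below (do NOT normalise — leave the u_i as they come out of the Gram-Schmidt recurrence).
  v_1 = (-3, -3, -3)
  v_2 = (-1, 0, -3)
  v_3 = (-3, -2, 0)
Orthogonal basis:
  u_1 = (-3, -3, -3)
  u_2 = (1/3, 4/3, -5/3)
  u_3 = (-15/14, 5/7, 5/14)

Apply the Gram-Schmidt recurrence
  u_1 = v_1
  u_i = v_i − Σ_{j<i} ((v_i · u_j) / (u_j · u_j)) · u_j.

Step by step this gives:
  u_1 = (-3, -3, -3)
  u_2 = (1/3, 4/3, -5/3)
  u_3 = (-15/14, 5/7, 5/14)

Orthogonality check:
  u_2 · u_1 = 0 (should be 0)
  u_3 · u_1 = 0 (should be 0)
  u_3 · u_2 = 0 (should be 0)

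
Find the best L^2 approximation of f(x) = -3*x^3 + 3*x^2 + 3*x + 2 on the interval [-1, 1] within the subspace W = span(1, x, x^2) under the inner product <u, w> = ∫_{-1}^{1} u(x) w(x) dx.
g(x) = 3*x^2 + 6*x/5 + 2

The best approximation g ∈ W is the orthogonal projection of f onto W. Writing g = a_0 + a_1 x + a_2 x^2, the coefficients solve the normal equations G · a = b where
  G_{ij} = <φ_i, φ_j> and b_i = <f, φ_i>, with φ_0 = 1, φ_1 = x, φ_2 = x^2.
G =
  [2, 0, 2/3]
  [0, 2/3, 0]
  [2/3, 0, 2/5],
b = (6, 4/5, 38/15).
Solving gives a_0 = 2, a_1 = 6/5, a_2 = 3, so
  g(x) = 3*x^2 + 6*x/5 + 2.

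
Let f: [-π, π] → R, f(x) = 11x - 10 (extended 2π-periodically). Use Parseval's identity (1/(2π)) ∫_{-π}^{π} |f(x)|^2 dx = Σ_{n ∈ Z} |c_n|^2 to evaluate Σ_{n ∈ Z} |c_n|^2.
Σ |c_n|^2 = 121π^2/3 + 100

Expand and integrate term by term over [-π, π]:
  ∫ (11x)^2 dx = 121·(2π^3/3); ∫ 2·11·(-10)·x dx = 0 (odd integrand); ∫ (-10)^2 dx = 100·2π.
So (1/(2π)) ∫_{-π}^{π} (11x - 10)^2 dx = 121π^2/3 + 100 = 121π^2/3 + 100.
Parseval ⇒ Σ |c_n|^2 = 121π^2/3 + 100.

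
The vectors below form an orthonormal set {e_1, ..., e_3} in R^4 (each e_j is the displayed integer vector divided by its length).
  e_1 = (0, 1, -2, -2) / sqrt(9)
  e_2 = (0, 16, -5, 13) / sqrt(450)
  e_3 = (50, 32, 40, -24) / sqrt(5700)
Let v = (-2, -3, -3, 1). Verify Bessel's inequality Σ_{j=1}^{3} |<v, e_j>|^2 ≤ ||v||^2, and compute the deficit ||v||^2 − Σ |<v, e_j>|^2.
Σ |<v, e_j>|^2 = 1213/57; ||v||^2 = 23; deficit = 98/57

Write each e_j = u_j / sqrt(<u_j, u_j>) where u_j is the displayed integer vector. Then <v, e_j> = <v, u_j> / sqrt(<u_j, u_j>), so |<v, e_j>|^2 = <v, u_j>^2 / <u_j, u_j>.
Coefficients: <v, e_1> = 1/sqrt(9), <v, e_2> = -20/sqrt(450), <v, e_3> = -340/sqrt(5700).
Square and sum: Σ |<v, e_j>|^2 = 1213/57.
Compute ||v||^2 = v·v = 23.
Deficit = 23 − 1213/57 = 98/57 ≥ 0, confirming Bessel's inequality. (The deficit equals ||v − Σ <v,e_j> e_j||^2, the squared distance from v to span{e_j}.)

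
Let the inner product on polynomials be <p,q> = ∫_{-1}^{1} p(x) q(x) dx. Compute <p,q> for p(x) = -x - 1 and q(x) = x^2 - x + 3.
<p,q> = -6

Expand the product: p(x)·q(x) = -x^3 - 2*x - 3.
∫_{-1}^{1} of each monomial x^k gives [2/(k+1) if k even, 0 if k odd]. Integrating term-by-term (or equivalently evaluating the antiderivative F(x) = -x^4/4 - x^2 - 3*x at the endpoints):
  F(1) − F(−1) = -17/4 − (7/4) = -6.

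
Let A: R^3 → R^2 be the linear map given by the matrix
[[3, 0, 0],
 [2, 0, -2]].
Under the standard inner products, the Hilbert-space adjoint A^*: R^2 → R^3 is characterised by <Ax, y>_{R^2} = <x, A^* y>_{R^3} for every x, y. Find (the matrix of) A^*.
A^* = A^T =
[[3, 2],
 [0, 0],
 [0, -2]]

For real matrices with standard dot products, the defining identity <Ax, y> = <x, A^* y> gives (Ax)^T y = x^T (A^*) y, i.e. x^T A^T y = x^T (A^*) y. Since this holds for all x, y, we must have A^* = A^T. Therefore
A^* =
[[3, 2],
 [0, 0],
 [0, -2]].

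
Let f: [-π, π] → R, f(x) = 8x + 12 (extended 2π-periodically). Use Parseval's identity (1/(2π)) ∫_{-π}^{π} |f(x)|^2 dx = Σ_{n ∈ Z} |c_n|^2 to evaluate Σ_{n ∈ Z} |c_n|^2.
Σ |c_n|^2 = 64π^2/3 + 144

Expand and integrate term by term over [-π, π]:
  ∫ (8x)^2 dx = 64·(2π^3/3); ∫ 2·8·(12)·x dx = 0 (odd integrand); ∫ 12^2 dx = 144·2π.
So (1/(2π)) ∫_{-π}^{π} (8x + 12)^2 dx = 64π^2/3 + 144 = 64π^2/3 + 144.
Parseval ⇒ Σ |c_n|^2 = 64π^2/3 + 144.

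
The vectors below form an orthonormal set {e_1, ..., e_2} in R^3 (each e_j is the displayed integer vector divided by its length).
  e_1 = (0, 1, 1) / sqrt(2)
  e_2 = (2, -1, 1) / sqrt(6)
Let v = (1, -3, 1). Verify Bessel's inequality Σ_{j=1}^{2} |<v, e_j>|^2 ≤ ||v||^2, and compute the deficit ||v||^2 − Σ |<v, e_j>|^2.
Σ |<v, e_j>|^2 = 8; ||v||^2 = 11; deficit = 3

Write each e_j = u_j / sqrt(<u_j, u_j>) where u_j is the displayed integer vector. Then <v, e_j> = <v, u_j> / sqrt(<u_j, u_j>), so |<v, e_j>|^2 = <v, u_j>^2 / <u_j, u_j>.
Coefficients: <v, e_1> = -2/sqrt(2), <v, e_2> = 6/sqrt(6).
Square and sum: Σ |<v, e_j>|^2 = 8.
Compute ||v||^2 = v·v = 11.
Deficit = 11 − 8 = 3 ≥ 0, confirming Bessel's inequality. (The deficit equals ||v − Σ <v,e_j> e_j||^2, the squared distance from v to span{e_j}.)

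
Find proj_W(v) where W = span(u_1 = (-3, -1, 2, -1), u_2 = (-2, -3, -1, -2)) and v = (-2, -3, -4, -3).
proj_W(v) = (-71/63, -88/21, -193/63, -23/9)

Set up U = [u_1 | ... | u_2] ∈ R^(4×2). The projector onto W = col(U) is P = U (U^T U)^(-1) U^T.
Compute U^T U =
  [15, 9]
  [9, 18],
and U^T v = (4, 23).
Solve U^T U · c = U^T v for the coefficients: c = (-5/7, 103/63). The projection is proj_W(v) = U c.
Check: (v - proj_W(v)) · u_1 = 0  (should be 0).
Check: (v - proj_W(v)) · u_2 = 0  (should be 0).
Result: proj_W(v) = (-71/63, -88/21, -193/63, -23/9).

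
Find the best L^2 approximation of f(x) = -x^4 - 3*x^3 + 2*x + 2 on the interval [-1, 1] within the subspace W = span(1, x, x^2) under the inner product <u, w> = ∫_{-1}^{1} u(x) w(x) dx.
g(x) = -6*x^2/7 + x/5 + 73/35

The best approximation g ∈ W is the orthogonal projection of f onto W. Writing g = a_0 + a_1 x + a_2 x^2, the coefficients solve the normal equations G · a = b where
  G_{ij} = <φ_i, φ_j> and b_i = <f, φ_i>, with φ_0 = 1, φ_1 = x, φ_2 = x^2.
G =
  [2, 0, 2/3]
  [0, 2/3, 0]
  [2/3, 0, 2/5],
b = (18/5, 2/15, 22/21).
Solving gives a_0 = 73/35, a_1 = 1/5, a_2 = -6/7, so
  g(x) = -6*x^2/7 + x/5 + 73/35.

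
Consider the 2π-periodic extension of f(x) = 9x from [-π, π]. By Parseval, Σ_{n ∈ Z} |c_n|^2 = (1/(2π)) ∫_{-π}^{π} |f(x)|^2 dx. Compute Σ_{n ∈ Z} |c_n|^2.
Σ |c_n|^2 = 27π^2

Expand and integrate term by term over [-π, π]:
  ∫ (9x)^2 dx = 81·(2π^3/3); ∫ 2·9·(0)·x dx = 0 (odd integrand); ∫ 0^2 dx = 0·2π.
So (1/(2π)) ∫_{-π}^{π} (9x)^2 dx = 81π^2/3 + 0 = 27π^2.
Parseval ⇒ Σ |c_n|^2 = 27π^2.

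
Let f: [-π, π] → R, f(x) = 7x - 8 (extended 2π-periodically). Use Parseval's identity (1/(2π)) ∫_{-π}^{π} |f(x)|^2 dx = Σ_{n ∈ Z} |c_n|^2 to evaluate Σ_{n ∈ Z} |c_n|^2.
Σ |c_n|^2 = 49π^2/3 + 64

Expand and integrate term by term over [-π, π]:
  ∫ (7x)^2 dx = 49·(2π^3/3); ∫ 2·7·(-8)·x dx = 0 (odd integrand); ∫ (-8)^2 dx = 64·2π.
So (1/(2π)) ∫_{-π}^{π} (7x - 8)^2 dx = 49π^2/3 + 64 = 49π^2/3 + 64.
Parseval ⇒ Σ |c_n|^2 = 49π^2/3 + 64.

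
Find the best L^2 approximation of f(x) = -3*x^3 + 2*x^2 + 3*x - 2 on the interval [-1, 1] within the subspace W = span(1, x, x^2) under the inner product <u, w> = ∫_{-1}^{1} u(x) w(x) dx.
g(x) = 2*x^2 + 6*x/5 - 2

The best approximation g ∈ W is the orthogonal projection of f onto W. Writing g = a_0 + a_1 x + a_2 x^2, the coefficients solve the normal equations G · a = b where
  G_{ij} = <φ_i, φ_j> and b_i = <f, φ_i>, with φ_0 = 1, φ_1 = x, φ_2 = x^2.
G =
  [2, 0, 2/3]
  [0, 2/3, 0]
  [2/3, 0, 2/5],
b = (-8/3, 4/5, -8/15).
Solving gives a_0 = -2, a_1 = 6/5, a_2 = 2, so
  g(x) = 2*x^2 + 6*x/5 - 2.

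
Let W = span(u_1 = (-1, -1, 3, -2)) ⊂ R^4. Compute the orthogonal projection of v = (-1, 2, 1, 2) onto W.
proj_W(v) = (2/15, 2/15, -2/5, 4/15)

Set up U = [u_1 | ... | u_1] ∈ R^(4×1). The projector onto W = col(U) is P = U (U^T U)^(-1) U^T.
Compute U^T U =
  [15],
and U^T v = (-2).
Solve U^T U · c = U^T v for the coefficients: c = (-2/15). The projection is proj_W(v) = U c.
Check: (v - proj_W(v)) · u_1 = 0  (should be 0).
Result: proj_W(v) = (2/15, 2/15, -2/5, 4/15).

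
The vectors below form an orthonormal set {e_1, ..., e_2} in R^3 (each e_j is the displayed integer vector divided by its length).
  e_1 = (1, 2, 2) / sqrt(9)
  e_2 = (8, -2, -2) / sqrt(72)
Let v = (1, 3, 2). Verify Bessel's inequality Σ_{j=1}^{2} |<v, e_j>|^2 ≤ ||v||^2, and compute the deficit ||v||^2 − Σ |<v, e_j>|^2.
Σ |<v, e_j>|^2 = 27/2; ||v||^2 = 14; deficit = 1/2

Write each e_j = u_j / sqrt(<u_j, u_j>) where u_j is the displayed integer vector. Then <v, e_j> = <v, u_j> / sqrt(<u_j, u_j>), so |<v, e_j>|^2 = <v, u_j>^2 / <u_j, u_j>.
Coefficients: <v, e_1> = 11/sqrt(9), <v, e_2> = -2/sqrt(72).
Square and sum: Σ |<v, e_j>|^2 = 27/2.
Compute ||v||^2 = v·v = 14.
Deficit = 14 − 27/2 = 1/2 ≥ 0, confirming Bessel's inequality. (The deficit equals ||v − Σ <v,e_j> e_j||^2, the squared distance from v to span{e_j}.)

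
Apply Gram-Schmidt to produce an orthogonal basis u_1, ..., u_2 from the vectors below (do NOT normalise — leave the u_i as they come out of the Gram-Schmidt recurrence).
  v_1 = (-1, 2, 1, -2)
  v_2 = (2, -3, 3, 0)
Orthogonal basis:
  u_1 = (-1, 2, 1, -2)
  u_2 = (3/2, -2, 7/2, -1)

Apply the Gram-Schmidt recurrence
  u_1 = v_1
  u_i = v_i − Σ_{j<i} ((v_i · u_j) / (u_j · u_j)) · u_j.

Step by step this gives:
  u_1 = (-1, 2, 1, -2)
  u_2 = (3/2, -2, 7/2, -1)

Orthogonality check:
  u_2 · u_1 = 0 (should be 0)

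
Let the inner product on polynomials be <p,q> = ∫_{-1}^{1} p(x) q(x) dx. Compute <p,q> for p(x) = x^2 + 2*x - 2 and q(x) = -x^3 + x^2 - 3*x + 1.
<p,q> = -136/15

Expand the product: p(x)·q(x) = -x^5 - x^4 + x^3 - 7*x^2 + 8*x - 2.
∫_{-1}^{1} of each monomial x^k gives [2/(k+1) if k even, 0 if k odd]. Integrating term-by-term (or equivalently evaluating the antiderivative F(x) = -x^6/6 - x^5/5 + x^4/4 - 7*x^3/3 + 4*x^2 - 2*x at the endpoints):
  F(1) − F(−1) = -9/20 − (517/60) = -136/15.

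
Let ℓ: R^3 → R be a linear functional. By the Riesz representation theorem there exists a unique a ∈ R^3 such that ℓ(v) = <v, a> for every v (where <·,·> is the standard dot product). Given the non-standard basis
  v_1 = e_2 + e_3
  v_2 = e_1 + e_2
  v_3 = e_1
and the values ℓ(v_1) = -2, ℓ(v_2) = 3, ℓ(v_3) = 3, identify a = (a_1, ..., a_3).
a = (3, 0, -2)

Write a = (a_1, ..., a_3) in the standard basis. For each basis vector v_i, ℓ(v_i) = <v_i, a> is a linear equation in the a_j's. Collect the n equations into a matrix system V a = ℓ, where row i of V is v_i (expressed in the standard basis). Since V is invertible (lower-triangular with 1s on the diagonal, up to permutation), solve by back-substitution:
  V =
[[0, 1, 1],
 [1, 1, 0],
 [1, 0, 0]]
  V a = (-2, 3, 3)
Solving gives a = (3, 0, -2).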